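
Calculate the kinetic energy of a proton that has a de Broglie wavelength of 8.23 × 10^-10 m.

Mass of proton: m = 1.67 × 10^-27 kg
1.94 × 10^-22 J (or 1.21 × 10^-3 eV)

From λ = h/√(2mKE), we solve for KE:

λ² = h²/(2mKE)
KE = h²/(2mλ²)
KE = (6.626 × 10^-34 J·s)² / (2 × 1.67 × 10^-27 kg × (8.23 × 10^-10 m)²)
KE = 1.94 × 10^-22 J
KE = 1.21 × 10^-3 eV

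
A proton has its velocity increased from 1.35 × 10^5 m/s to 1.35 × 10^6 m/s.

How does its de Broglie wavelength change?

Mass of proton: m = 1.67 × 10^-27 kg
The wavelength decreases by a factor of 10.

Using λ = h/(mv):

Initial wavelength: λ₁ = h/(mv₁) = 2.94 × 10^-12 m
Final wavelength: λ₂ = h/(mv₂) = 2.94 × 10^-13 m

Since λ ∝ 1/v, when velocity increases by a factor of 10, the wavelength decreases by a factor of 10.

λ₂/λ₁ = v₁/v₂ = 1/10

The wavelength decreases by a factor of 10.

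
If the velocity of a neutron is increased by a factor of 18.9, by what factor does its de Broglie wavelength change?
The wavelength decreases by a factor of 18.9.

From λ = h/(mv), the wavelength is inversely proportional to velocity:

λ ∝ 1/v

If v → 18.9v, then λ → λ/18.9

When velocity is increased by a factor of 18.9, the wavelength decreases by a factor of 18.9.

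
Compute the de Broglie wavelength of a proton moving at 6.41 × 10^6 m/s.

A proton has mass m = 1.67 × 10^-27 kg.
6.19 × 10^-14 m

Using the de Broglie relation λ = h/(mv):

λ = h/(mv)
λ = (6.626 × 10^-34 J·s) / (1.67 × 10^-27 kg × 6.41 × 10^6 m/s)
λ = 6.19 × 10^-14 m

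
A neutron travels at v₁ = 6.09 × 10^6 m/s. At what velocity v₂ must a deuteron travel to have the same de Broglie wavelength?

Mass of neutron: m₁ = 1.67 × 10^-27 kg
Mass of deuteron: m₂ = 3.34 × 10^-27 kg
v₂ = 3.04 × 10^6 m/s

For equal de Broglie wavelengths: λ₁ = λ₂

h/(m₁v₁) = h/(m₂v₂)
m₁v₁ = m₂v₂
v₂ = v₁ · (m₁/m₂)

v₂ = 6.09 × 10^6 m/s × (1.67 × 10^-27 kg / 3.34 × 10^-27 kg)
v₂ = 3.04 × 10^6 m/s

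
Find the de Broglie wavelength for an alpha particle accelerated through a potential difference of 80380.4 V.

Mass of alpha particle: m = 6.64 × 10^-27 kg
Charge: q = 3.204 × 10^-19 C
3.58 × 10^-14 m

When a particle is accelerated through voltage V, it gains kinetic energy KE = qV.

The de Broglie wavelength is then λ = h/√(2mqV):

λ = h/√(2mqV)
λ = (6.626 × 10^-34 J·s) / √(2 × 6.64 × 10^-27 kg × 3.204 × 10^-19 C × 80380.4 V)
λ = 3.58 × 10^-14 m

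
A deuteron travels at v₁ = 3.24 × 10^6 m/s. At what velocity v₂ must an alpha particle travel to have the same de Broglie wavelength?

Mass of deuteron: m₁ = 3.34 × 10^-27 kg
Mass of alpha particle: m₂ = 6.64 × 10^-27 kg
v₂ = 1.63 × 10^6 m/s

For equal de Broglie wavelengths: λ₁ = λ₂

h/(m₁v₁) = h/(m₂v₂)
m₁v₁ = m₂v₂
v₂ = v₁ · (m₁/m₂)

v₂ = 3.24 × 10^6 m/s × (3.34 × 10^-27 kg / 6.64 × 10^-27 kg)
v₂ = 1.63 × 10^6 m/s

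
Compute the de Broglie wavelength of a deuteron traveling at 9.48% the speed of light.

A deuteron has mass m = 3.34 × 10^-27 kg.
6.98 × 10^-15 m

Using the de Broglie relation λ = h/(mv):

v = 9.48% × c = 2.842 × 10^7 m/s

λ = h/(mv)
λ = (6.626 × 10^-34 J·s) / (3.34 × 10^-27 kg × 2.842 × 10^7 m/s)
λ = 6.98 × 10^-15 m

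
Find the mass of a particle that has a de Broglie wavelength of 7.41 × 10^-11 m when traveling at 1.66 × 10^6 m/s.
5.39 × 10^-30 kg

From the de Broglie relation λ = h/(mv), we solve for m:

m = h/(λv)
m = (6.626 × 10^-34 J·s) / (7.41 × 10^-11 m × 1.66 × 10^6 m/s)
m = 5.39 × 10^-30 kg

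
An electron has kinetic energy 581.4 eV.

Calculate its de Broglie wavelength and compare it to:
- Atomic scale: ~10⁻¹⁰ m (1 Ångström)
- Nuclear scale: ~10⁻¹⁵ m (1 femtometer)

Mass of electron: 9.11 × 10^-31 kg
λ = 5.09 × 10^-11 m, which is between nuclear and atomic scales.

Using λ = h/√(2mKE):

KE = 581.4 eV = 9.315 × 10^-17 J

λ = h/√(2mKE)
λ = (6.626 × 10^-34 J·s) / √(2 × 9.11 × 10^-31 kg × 9.315 × 10^-17 J)
λ = 5.09 × 10^-11 m

Comparison:
- Atomic scale (10⁻¹⁰ m): λ is 0.51× this size
- Nuclear scale (10⁻¹⁵ m): λ is 5.1e+04× this size

The wavelength is between nuclear and atomic scales.

This wavelength is appropriate for probing atomic structure but too large for nuclear physics experiments.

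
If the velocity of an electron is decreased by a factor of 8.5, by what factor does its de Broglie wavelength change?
The wavelength increases by a factor of 8.5.

From λ = h/(mv), the wavelength is inversely proportional to velocity:

λ ∝ 1/v

If v → v/8.5, then λ → 8.5λ

When velocity is decreased by a factor of 8.5, the wavelength increases by a factor of 8.5.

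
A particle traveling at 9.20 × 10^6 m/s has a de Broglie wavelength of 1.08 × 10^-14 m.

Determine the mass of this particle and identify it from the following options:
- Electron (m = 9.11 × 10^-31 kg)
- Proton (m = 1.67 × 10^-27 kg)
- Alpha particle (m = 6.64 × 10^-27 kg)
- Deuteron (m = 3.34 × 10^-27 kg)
The particle is an alpha particle.

From λ = h/(mv), solve for mass:

m = h/(λv)
m = (6.626 × 10^-34 J·s) / (1.08 × 10^-14 m × 9.20 × 10^6 m/s)
m = 6.67 × 10^-27 kg

Comparing with the listed masses, this is closest to an alpha particle.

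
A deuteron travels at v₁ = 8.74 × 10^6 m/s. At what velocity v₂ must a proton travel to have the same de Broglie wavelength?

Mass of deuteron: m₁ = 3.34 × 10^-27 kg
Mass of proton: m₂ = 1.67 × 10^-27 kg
v₂ = 1.75 × 10^7 m/s

For equal de Broglie wavelengths: λ₁ = λ₂

h/(m₁v₁) = h/(m₂v₂)
m₁v₁ = m₂v₂
v₂ = v₁ · (m₁/m₂)

v₂ = 8.74 × 10^6 m/s × (3.34 × 10^-27 kg / 1.67 × 10^-27 kg)
v₂ = 1.75 × 10^7 m/s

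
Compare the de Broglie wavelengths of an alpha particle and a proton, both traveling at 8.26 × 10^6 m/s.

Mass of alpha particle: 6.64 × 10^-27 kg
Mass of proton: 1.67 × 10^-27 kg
The proton has the longer wavelength.

Using λ = h/(mv), since both particles have the same velocity, the wavelength depends only on mass.

For alpha particle: λ₁ = h/(m₁v) = 1.21 × 10^-14 m
For proton: λ₂ = h/(m₂v) = 4.80 × 10^-14 m

Since λ ∝ 1/m at constant velocity, the lighter particle has the longer wavelength.

The proton has the longer de Broglie wavelength.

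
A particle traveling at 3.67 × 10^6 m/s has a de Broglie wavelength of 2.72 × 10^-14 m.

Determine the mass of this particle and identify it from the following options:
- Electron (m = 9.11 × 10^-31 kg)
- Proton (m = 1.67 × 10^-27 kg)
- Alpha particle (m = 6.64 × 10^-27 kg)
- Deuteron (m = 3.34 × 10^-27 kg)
The particle is an alpha particle.

From λ = h/(mv), solve for mass:

m = h/(λv)
m = (6.626 × 10^-34 J·s) / (2.72 × 10^-14 m × 3.67 × 10^6 m/s)
m = 6.64 × 10^-27 kg

Comparing with the listed masses, this is closest to an alpha particle.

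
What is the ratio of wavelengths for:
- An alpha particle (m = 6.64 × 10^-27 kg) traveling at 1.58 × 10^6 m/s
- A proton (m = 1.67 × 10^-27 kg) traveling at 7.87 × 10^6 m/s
λ₁/λ₂ = 1.25

Using λ = h/(mv):

λ₁ = h/(m₁v₁) = 6.32 × 10^-14 m
λ₂ = h/(m₂v₂) = 5.04 × 10^-14 m

Ratio λ₁/λ₂ = (m₂v₂)/(m₁v₁)
         = (1.67 × 10^-27 kg × 7.87 × 10^6 m/s) / (6.64 × 10^-27 kg × 1.58 × 10^6 m/s)
         = 1.25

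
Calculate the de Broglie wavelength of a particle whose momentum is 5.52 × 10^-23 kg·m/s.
1.20 × 10^-11 m

Using the de Broglie relation λ = h/p:

λ = h/p
λ = (6.626 × 10^-34 J·s) / (5.52 × 10^-23 kg·m/s)
λ = 1.20 × 10^-11 m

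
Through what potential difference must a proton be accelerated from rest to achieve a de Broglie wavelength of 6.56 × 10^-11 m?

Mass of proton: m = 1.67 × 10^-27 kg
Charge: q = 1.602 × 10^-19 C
1.91 × 10^-1 V

From λ = h/√(2mqV), we solve for V:

λ² = h²/(2mqV)
V = h²/(2mqλ²)
V = (6.626 × 10^-34 J·s)² / (2 × 1.67 × 10^-27 kg × 1.602 × 10^-19 C × (6.56 × 10^-11 m)²)
V = 1.91 × 10^-1 V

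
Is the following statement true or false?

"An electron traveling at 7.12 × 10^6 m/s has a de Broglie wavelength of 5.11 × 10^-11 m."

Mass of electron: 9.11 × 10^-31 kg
False

The claim is incorrect.

Using λ = h/(mv):
λ = (6.626 × 10^-34 J·s) / (9.11 × 10^-31 kg × 7.12 × 10^6 m/s)
λ = 1.02 × 10^-10 m

The actual wavelength differs from the claimed 5.11 × 10^-11 m.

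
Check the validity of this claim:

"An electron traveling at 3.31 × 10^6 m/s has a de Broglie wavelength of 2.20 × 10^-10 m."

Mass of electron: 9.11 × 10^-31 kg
True

The claim is correct.

Using λ = h/(mv):
λ = (6.626 × 10^-34 J·s) / (9.11 × 10^-31 kg × 3.31 × 10^6 m/s)
λ = 2.20 × 10^-10 m

This matches the claimed value.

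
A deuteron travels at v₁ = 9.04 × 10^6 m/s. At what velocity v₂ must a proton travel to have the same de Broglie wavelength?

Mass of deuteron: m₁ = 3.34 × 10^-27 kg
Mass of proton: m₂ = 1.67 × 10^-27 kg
v₂ = 1.81 × 10^7 m/s

For equal de Broglie wavelengths: λ₁ = λ₂

h/(m₁v₁) = h/(m₂v₂)
m₁v₁ = m₂v₂
v₂ = v₁ · (m₁/m₂)

v₂ = 9.04 × 10^6 m/s × (3.34 × 10^-27 kg / 1.67 × 10^-27 kg)
v₂ = 1.81 × 10^7 m/s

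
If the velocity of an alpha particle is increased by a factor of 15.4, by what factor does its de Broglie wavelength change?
The wavelength decreases by a factor of 15.4.

From λ = h/(mv), the wavelength is inversely proportional to velocity:

λ ∝ 1/v

If v → 15.4v, then λ → λ/15.4

When velocity is increased by a factor of 15.4, the wavelength decreases by a factor of 15.4.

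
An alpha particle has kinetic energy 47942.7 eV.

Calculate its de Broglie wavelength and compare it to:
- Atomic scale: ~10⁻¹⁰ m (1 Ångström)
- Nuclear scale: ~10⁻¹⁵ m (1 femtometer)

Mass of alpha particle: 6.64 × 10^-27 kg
λ = 6.56 × 10^-14 m, which is between nuclear and atomic scales.

Using λ = h/√(2mKE):

KE = 47942.7 eV = 7.681 × 10^-15 J

λ = h/√(2mKE)
λ = (6.626 × 10^-34 J·s) / √(2 × 6.64 × 10^-27 kg × 7.681 × 10^-15 J)
λ = 6.56 × 10^-14 m

Comparison:
- Atomic scale (10⁻¹⁰ m): λ is 0.00066× this size
- Nuclear scale (10⁻¹⁵ m): λ is 66× this size

The wavelength is between nuclear and atomic scales.

This wavelength is appropriate for probing atomic structure but too large for nuclear physics experiments.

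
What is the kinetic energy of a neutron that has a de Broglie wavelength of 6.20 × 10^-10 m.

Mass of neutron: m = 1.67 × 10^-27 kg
3.42 × 10^-22 J (or 2.13 × 10^-3 eV)

From λ = h/√(2mKE), we solve for KE:

λ² = h²/(2mKE)
KE = h²/(2mλ²)
KE = (6.626 × 10^-34 J·s)² / (2 × 1.67 × 10^-27 kg × (6.20 × 10^-10 m)²)
KE = 3.42 × 10^-22 J
KE = 2.13 × 10^-3 eV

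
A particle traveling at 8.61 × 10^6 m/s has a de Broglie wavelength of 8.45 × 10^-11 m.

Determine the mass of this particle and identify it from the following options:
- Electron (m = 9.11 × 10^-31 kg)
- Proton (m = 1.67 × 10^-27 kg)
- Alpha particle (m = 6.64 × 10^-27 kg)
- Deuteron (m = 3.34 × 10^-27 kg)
The particle is an electron.

From λ = h/(mv), solve for mass:

m = h/(λv)
m = (6.626 × 10^-34 J·s) / (8.45 × 10^-11 m × 8.61 × 10^6 m/s)
m = 9.11 × 10^-31 kg

Comparing with the listed masses, this is closest to an electron.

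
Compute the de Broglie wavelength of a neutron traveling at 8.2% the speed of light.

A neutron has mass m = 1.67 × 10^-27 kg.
1.61 × 10^-14 m

Using the de Broglie relation λ = h/(mv):

v = 8.2% × c = 2.458 × 10^7 m/s

λ = h/(mv)
λ = (6.626 × 10^-34 J·s) / (1.67 × 10^-27 kg × 2.458 × 10^7 m/s)
λ = 1.61 × 10^-14 m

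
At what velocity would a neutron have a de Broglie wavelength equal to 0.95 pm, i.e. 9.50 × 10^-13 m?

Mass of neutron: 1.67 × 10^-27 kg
4.18 × 10^5 m/s

From λ = h/(mv), solve for v:

v = h/(mλ)
v = (6.626 × 10^-34 J·s) / (1.67 × 10^-27 kg × 9.50 × 10^-13 m)
v = 4.18 × 10^5 m/s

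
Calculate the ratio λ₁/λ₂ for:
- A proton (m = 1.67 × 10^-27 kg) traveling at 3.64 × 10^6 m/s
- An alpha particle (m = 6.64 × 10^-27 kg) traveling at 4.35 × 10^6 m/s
λ₁/λ₂ = 4.75

Using λ = h/(mv):

λ₁ = h/(m₁v₁) = 1.09 × 10^-13 m
λ₂ = h/(m₂v₂) = 2.29 × 10^-14 m

Ratio λ₁/λ₂ = (m₂v₂)/(m₁v₁)
         = (6.64 × 10^-27 kg × 4.35 × 10^6 m/s) / (1.67 × 10^-27 kg × 3.64 × 10^6 m/s)
         = 4.75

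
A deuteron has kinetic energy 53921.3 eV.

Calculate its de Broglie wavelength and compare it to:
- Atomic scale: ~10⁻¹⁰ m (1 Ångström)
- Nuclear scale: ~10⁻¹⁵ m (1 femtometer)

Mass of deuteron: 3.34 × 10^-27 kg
λ = 8.72 × 10^-14 m, which is between nuclear and atomic scales.

Using λ = h/√(2mKE):

KE = 53921.3 eV = 8.639 × 10^-15 J

λ = h/√(2mKE)
λ = (6.626 × 10^-34 J·s) / √(2 × 3.34 × 10^-27 kg × 8.639 × 10^-15 J)
λ = 8.72 × 10^-14 m

Comparison:
- Atomic scale (10⁻¹⁰ m): λ is 0.00087× this size
- Nuclear scale (10⁻¹⁵ m): λ is 87× this size

The wavelength is between nuclear and atomic scales.

This wavelength is appropriate for probing atomic structure but too large for nuclear physics experiments.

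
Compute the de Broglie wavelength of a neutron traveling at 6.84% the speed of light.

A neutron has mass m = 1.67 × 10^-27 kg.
1.93 × 10^-14 m

Using the de Broglie relation λ = h/(mv):

v = 6.84% × c = 2.051 × 10^7 m/s

λ = h/(mv)
λ = (6.626 × 10^-34 J·s) / (1.67 × 10^-27 kg × 2.051 × 10^7 m/s)
λ = 1.93 × 10^-14 m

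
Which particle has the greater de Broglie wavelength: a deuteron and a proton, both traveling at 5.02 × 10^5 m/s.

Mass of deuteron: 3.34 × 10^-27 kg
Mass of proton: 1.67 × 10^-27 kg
The proton has the longer wavelength.

Using λ = h/(mv), since both particles have the same velocity, the wavelength depends only on mass.

For deuteron: λ₁ = h/(m₁v) = 3.95 × 10^-13 m
For proton: λ₂ = h/(m₂v) = 7.90 × 10^-13 m

Since λ ∝ 1/m at constant velocity, the lighter particle has the longer wavelength.

The proton has the longer de Broglie wavelength.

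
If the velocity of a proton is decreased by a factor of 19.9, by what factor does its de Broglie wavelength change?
The wavelength increases by a factor of 19.9.

From λ = h/(mv), the wavelength is inversely proportional to velocity:

λ ∝ 1/v

If v → v/19.9, then λ → 19.9λ

When velocity is decreased by a factor of 19.9, the wavelength increases by a factor of 19.9.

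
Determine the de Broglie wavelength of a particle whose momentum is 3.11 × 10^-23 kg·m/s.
2.13 × 10^-11 m

Using the de Broglie relation λ = h/p:

λ = h/p
λ = (6.626 × 10^-34 J·s) / (3.11 × 10^-23 kg·m/s)
λ = 2.13 × 10^-11 m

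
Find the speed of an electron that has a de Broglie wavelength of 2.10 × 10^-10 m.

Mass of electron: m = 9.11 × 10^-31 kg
3.46 × 10^6 m/s

From the de Broglie relation λ = h/(mv), we solve for v:

v = h/(mλ)
v = (6.626 × 10^-34 J·s) / (9.11 × 10^-31 kg × 2.10 × 10^-10 m)
v = 3.46 × 10^6 m/s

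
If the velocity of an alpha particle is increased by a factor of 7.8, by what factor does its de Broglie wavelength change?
The wavelength decreases by a factor of 7.8.

From λ = h/(mv), the wavelength is inversely proportional to velocity:

λ ∝ 1/v

If v → 7.8v, then λ → λ/7.8

When velocity is increased by a factor of 7.8, the wavelength decreases by a factor of 7.8.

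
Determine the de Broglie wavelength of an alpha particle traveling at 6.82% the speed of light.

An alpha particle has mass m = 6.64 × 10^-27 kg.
4.88 × 10^-15 m

Using the de Broglie relation λ = h/(mv):

v = 6.82% × c = 2.045 × 10^7 m/s

λ = h/(mv)
λ = (6.626 × 10^-34 J·s) / (6.64 × 10^-27 kg × 2.045 × 10^7 m/s)
λ = 4.88 × 10^-15 m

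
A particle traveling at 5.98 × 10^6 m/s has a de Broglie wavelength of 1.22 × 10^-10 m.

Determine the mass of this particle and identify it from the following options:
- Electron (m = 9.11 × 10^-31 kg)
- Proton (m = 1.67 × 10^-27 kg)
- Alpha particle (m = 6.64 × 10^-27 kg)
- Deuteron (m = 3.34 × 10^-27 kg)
The particle is an electron.

From λ = h/(mv), solve for mass:

m = h/(λv)
m = (6.626 × 10^-34 J·s) / (1.22 × 10^-10 m × 5.98 × 10^6 m/s)
m = 9.08 × 10^-31 kg

Comparing with the listed masses, this is closest to an electron.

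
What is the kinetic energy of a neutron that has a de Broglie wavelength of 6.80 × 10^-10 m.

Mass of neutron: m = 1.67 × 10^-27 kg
2.84 × 10^-22 J (or 1.77 × 10^-3 eV)

From λ = h/√(2mKE), we solve for KE:

λ² = h²/(2mKE)
KE = h²/(2mλ²)
KE = (6.626 × 10^-34 J·s)² / (2 × 1.67 × 10^-27 kg × (6.80 × 10^-10 m)²)
KE = 2.84 × 10^-22 J
KE = 1.77 × 10^-3 eV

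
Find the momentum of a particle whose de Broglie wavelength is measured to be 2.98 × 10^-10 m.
2.22 × 10^-24 kg·m/s

From the de Broglie relation λ = h/p, we solve for p:

p = h/λ
p = (6.626 × 10^-34 J·s) / (2.98 × 10^-10 m)
p = 2.22 × 10^-24 kg·m/s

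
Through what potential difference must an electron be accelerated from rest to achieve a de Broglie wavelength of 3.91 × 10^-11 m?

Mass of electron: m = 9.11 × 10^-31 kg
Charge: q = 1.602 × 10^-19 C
984 V

From λ = h/√(2mqV), we solve for V:

λ² = h²/(2mqV)
V = h²/(2mqλ²)
V = (6.626 × 10^-34 J·s)² / (2 × 9.11 × 10^-31 kg × 1.602 × 10^-19 C × (3.91 × 10^-11 m)²)
V = 984 V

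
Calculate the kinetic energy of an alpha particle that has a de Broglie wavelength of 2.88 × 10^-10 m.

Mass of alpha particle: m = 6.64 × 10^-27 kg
3.99 × 10^-22 J (or 2.49 × 10^-3 eV)

From λ = h/√(2mKE), we solve for KE:

λ² = h²/(2mKE)
KE = h²/(2mλ²)
KE = (6.626 × 10^-34 J·s)² / (2 × 6.64 × 10^-27 kg × (2.88 × 10^-10 m)²)
KE = 3.99 × 10^-22 J
KE = 2.49 × 10^-3 eV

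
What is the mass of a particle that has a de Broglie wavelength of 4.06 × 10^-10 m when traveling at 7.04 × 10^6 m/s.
2.32 × 10^-31 kg

From the de Broglie relation λ = h/(mv), we solve for m:

m = h/(λv)
m = (6.626 × 10^-34 J·s) / (4.06 × 10^-10 m × 7.04 × 10^6 m/s)
m = 2.32 × 10^-31 kg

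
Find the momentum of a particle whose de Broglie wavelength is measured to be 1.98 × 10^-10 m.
3.35 × 10^-24 kg·m/s

From the de Broglie relation λ = h/p, we solve for p:

p = h/λ
p = (6.626 × 10^-34 J·s) / (1.98 × 10^-10 m)
p = 3.35 × 10^-24 kg·m/s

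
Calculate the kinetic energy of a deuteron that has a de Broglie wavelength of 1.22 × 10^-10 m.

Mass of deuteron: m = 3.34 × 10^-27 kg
4.42 × 10^-21 J (or 0.0276 eV)

From λ = h/√(2mKE), we solve for KE:

λ² = h²/(2mKE)
KE = h²/(2mλ²)
KE = (6.626 × 10^-34 J·s)² / (2 × 3.34 × 10^-27 kg × (1.22 × 10^-10 m)²)
KE = 4.42 × 10^-21 J
KE = 0.0276 eV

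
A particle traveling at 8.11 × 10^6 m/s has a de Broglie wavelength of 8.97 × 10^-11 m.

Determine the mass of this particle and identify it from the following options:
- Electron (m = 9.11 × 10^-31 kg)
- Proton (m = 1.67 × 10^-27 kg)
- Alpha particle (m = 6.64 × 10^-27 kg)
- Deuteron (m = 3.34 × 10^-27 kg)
The particle is an electron.

From λ = h/(mv), solve for mass:

m = h/(λv)
m = (6.626 × 10^-34 J·s) / (8.97 × 10^-11 m × 8.11 × 10^6 m/s)
m = 9.11 × 10^-31 kg

Comparing with the listed masses, this is closest to an electron.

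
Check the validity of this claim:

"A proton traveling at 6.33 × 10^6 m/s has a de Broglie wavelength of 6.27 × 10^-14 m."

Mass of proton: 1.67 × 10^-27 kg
True

The claim is correct.

Using λ = h/(mv):
λ = (6.626 × 10^-34 J·s) / (1.67 × 10^-27 kg × 6.33 × 10^6 m/s)
λ = 6.27 × 10^-14 m

This matches the claimed value.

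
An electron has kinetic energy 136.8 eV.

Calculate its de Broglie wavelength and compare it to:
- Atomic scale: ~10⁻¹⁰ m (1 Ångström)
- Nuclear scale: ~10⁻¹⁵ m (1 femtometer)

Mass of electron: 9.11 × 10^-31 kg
λ = 1.05 × 10^-10 m, which is larger than typical atomic dimensions (~1 Å).

Using λ = h/√(2mKE):

KE = 136.8 eV = 2.192 × 10^-17 J

λ = h/√(2mKE)
λ = (6.626 × 10^-34 J·s) / √(2 × 9.11 × 10^-31 kg × 2.192 × 10^-17 J)
λ = 1.05 × 10^-10 m

Comparison:
- Atomic scale (10⁻¹⁰ m): λ is 1× this size
- Nuclear scale (10⁻¹⁵ m): λ is 1e+05× this size

The wavelength is larger than typical atomic dimensions (~1 Å).

This wavelength is significant for atomic-scale phenomena like electron diffraction from crystal lattices.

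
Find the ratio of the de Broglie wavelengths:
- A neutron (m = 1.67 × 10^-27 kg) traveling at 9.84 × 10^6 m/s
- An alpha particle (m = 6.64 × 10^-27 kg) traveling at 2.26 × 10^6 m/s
λ₁/λ₂ = 0.913

Using λ = h/(mv):

λ₁ = h/(m₁v₁) = 4.03 × 10^-14 m
λ₂ = h/(m₂v₂) = 4.42 × 10^-14 m

Ratio λ₁/λ₂ = (m₂v₂)/(m₁v₁)
         = (6.64 × 10^-27 kg × 2.26 × 10^6 m/s) / (1.67 × 10^-27 kg × 9.84 × 10^6 m/s)
         = 0.913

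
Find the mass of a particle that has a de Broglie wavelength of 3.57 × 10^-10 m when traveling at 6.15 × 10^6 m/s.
3.02 × 10^-31 kg

From the de Broglie relation λ = h/(mv), we solve for m:

m = h/(λv)
m = (6.626 × 10^-34 J·s) / (3.57 × 10^-10 m × 6.15 × 10^6 m/s)
m = 3.02 × 10^-31 kg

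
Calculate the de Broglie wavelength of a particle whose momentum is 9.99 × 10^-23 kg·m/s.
6.63 × 10^-12 m

Using the de Broglie relation λ = h/p:

λ = h/p
λ = (6.626 × 10^-34 J·s) / (9.99 × 10^-23 kg·m/s)
λ = 6.63 × 10^-12 m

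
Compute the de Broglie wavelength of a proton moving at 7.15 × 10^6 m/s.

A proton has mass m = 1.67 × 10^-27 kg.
5.55 × 10^-14 m

Using the de Broglie relation λ = h/(mv):

λ = h/(mv)
λ = (6.626 × 10^-34 J·s) / (1.67 × 10^-27 kg × 7.15 × 10^6 m/s)
λ = 5.55 × 10^-14 m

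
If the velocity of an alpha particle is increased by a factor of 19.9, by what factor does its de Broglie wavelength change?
The wavelength decreases by a factor of 19.9.

From λ = h/(mv), the wavelength is inversely proportional to velocity:

λ ∝ 1/v

If v → 19.9v, then λ → λ/19.9

When velocity is increased by a factor of 19.9, the wavelength decreases by a factor of 19.9.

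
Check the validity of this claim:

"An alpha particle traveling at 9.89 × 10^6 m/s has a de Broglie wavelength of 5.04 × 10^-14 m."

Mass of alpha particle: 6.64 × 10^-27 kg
False

The claim is incorrect.

Using λ = h/(mv):
λ = (6.626 × 10^-34 J·s) / (6.64 × 10^-27 kg × 9.89 × 10^6 m/s)
λ = 1.01 × 10^-14 m

The actual wavelength differs from the claimed 5.04 × 10^-14 m.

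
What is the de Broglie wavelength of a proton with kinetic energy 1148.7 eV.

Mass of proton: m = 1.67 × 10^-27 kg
8.45 × 10^-13 m

Using λ = h/√(2mKE):

First convert KE to Joules: KE = 1148.7 eV = 1.840 × 10^-16 J

λ = h/√(2mKE)
λ = (6.626 × 10^-34 J·s) / √(2 × 1.67 × 10^-27 kg × 1.840 × 10^-16 J)
λ = 8.45 × 10^-13 m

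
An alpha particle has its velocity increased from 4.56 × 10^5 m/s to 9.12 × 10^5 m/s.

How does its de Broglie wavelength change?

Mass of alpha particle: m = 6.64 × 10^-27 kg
The wavelength decreases by a factor of 2.

Using λ = h/(mv):

Initial wavelength: λ₁ = h/(mv₁) = 2.19 × 10^-13 m
Final wavelength: λ₂ = h/(mv₂) = 1.09 × 10^-13 m

Since λ ∝ 1/v, when velocity increases by a factor of 2, the wavelength decreases by a factor of 2.

λ₂/λ₁ = v₁/v₂ = 1/2

The wavelength decreases by a factor of 2.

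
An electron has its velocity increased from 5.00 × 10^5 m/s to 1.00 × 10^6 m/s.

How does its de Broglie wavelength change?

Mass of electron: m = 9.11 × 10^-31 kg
The wavelength decreases by a factor of 2.

Using λ = h/(mv):

Initial wavelength: λ₁ = h/(mv₁) = 1.45 × 10^-9 m
Final wavelength: λ₂ = h/(mv₂) = 7.27 × 10^-10 m

Since λ ∝ 1/v, when velocity increases by a factor of 2, the wavelength decreases by a factor of 2.

λ₂/λ₁ = v₁/v₂ = 1/2

The wavelength decreases by a factor of 2.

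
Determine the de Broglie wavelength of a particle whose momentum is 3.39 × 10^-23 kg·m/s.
1.95 × 10^-11 m

Using the de Broglie relation λ = h/p:

λ = h/p
λ = (6.626 × 10^-34 J·s) / (3.39 × 10^-23 kg·m/s)
λ = 1.95 × 10^-11 m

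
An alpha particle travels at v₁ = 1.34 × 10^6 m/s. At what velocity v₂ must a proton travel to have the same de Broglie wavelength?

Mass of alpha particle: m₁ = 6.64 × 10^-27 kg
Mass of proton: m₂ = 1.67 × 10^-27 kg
v₂ = 5.33 × 10^6 m/s

For equal de Broglie wavelengths: λ₁ = λ₂

h/(m₁v₁) = h/(m₂v₂)
m₁v₁ = m₂v₂
v₂ = v₁ · (m₁/m₂)

v₂ = 1.34 × 10^6 m/s × (6.64 × 10^-27 kg / 1.67 × 10^-27 kg)
v₂ = 5.33 × 10^6 m/s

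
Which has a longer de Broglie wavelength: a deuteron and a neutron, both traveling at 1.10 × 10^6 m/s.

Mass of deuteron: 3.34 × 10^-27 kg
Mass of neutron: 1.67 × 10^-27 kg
The neutron has the longer wavelength.

Using λ = h/(mv), since both particles have the same velocity, the wavelength depends only on mass.

For deuteron: λ₁ = h/(m₁v) = 1.80 × 10^-13 m
For neutron: λ₂ = h/(m₂v) = 3.61 × 10^-13 m

Since λ ∝ 1/m at constant velocity, the lighter particle has the longer wavelength.

The neutron has the longer de Broglie wavelength.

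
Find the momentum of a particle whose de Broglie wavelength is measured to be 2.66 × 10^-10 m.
2.49 × 10^-24 kg·m/s

From the de Broglie relation λ = h/p, we solve for p:

p = h/λ
p = (6.626 × 10^-34 J·s) / (2.66 × 10^-10 m)
p = 2.49 × 10^-24 kg·m/s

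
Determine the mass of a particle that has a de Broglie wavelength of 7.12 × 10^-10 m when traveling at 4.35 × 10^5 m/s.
2.14 × 10^-30 kg

From the de Broglie relation λ = h/(mv), we solve for m:

m = h/(λv)
m = (6.626 × 10^-34 J·s) / (7.12 × 10^-10 m × 4.35 × 10^5 m/s)
m = 2.14 × 10^-30 kg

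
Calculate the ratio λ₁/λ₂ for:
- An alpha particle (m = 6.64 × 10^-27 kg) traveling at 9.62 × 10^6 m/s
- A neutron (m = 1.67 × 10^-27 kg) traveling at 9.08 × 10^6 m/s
λ₁/λ₂ = 0.237

Using λ = h/(mv):

λ₁ = h/(m₁v₁) = 1.04 × 10^-14 m
λ₂ = h/(m₂v₂) = 4.37 × 10^-14 m

Ratio λ₁/λ₂ = (m₂v₂)/(m₁v₁)
         = (1.67 × 10^-27 kg × 9.08 × 10^6 m/s) / (6.64 × 10^-27 kg × 9.62 × 10^6 m/s)
         = 0.237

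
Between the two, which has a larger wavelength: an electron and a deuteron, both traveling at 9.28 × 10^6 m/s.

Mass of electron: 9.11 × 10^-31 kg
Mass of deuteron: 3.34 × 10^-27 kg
The electron has the longer wavelength.

Using λ = h/(mv), since both particles have the same velocity, the wavelength depends only on mass.

For electron: λ₁ = h/(m₁v) = 7.84 × 10^-11 m
For deuteron: λ₂ = h/(m₂v) = 2.14 × 10^-14 m

Since λ ∝ 1/m at constant velocity, the lighter particle has the longer wavelength.

The electron has the longer de Broglie wavelength.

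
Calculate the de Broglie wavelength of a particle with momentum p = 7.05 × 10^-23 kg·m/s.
9.40 × 10^-12 m

Using the de Broglie relation λ = h/p:

λ = h/p
λ = (6.626 × 10^-34 J·s) / (7.05 × 10^-23 kg·m/s)
λ = 9.40 × 10^-12 m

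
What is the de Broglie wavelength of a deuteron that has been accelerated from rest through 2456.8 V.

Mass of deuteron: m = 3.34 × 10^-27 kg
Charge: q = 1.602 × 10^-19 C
4.09 × 10^-13 m

When a particle is accelerated through voltage V, it gains kinetic energy KE = qV.

The de Broglie wavelength is then λ = h/√(2mqV):

λ = h/√(2mqV)
λ = (6.626 × 10^-34 J·s) / √(2 × 3.34 × 10^-27 kg × 1.602 × 10^-19 C × 2456.8 V)
λ = 4.09 × 10^-13 m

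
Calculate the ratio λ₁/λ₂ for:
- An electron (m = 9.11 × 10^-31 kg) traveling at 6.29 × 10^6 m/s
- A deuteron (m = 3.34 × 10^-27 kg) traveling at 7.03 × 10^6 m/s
λ₁/λ₂ = 4.10 × 10^3

Using λ = h/(mv):

λ₁ = h/(m₁v₁) = 1.16 × 10^-10 m
λ₂ = h/(m₂v₂) = 2.82 × 10^-14 m

Ratio λ₁/λ₂ = (m₂v₂)/(m₁v₁)
         = (3.34 × 10^-27 kg × 7.03 × 10^6 m/s) / (9.11 × 10^-31 kg × 6.29 × 10^6 m/s)
         = 4.10 × 10^3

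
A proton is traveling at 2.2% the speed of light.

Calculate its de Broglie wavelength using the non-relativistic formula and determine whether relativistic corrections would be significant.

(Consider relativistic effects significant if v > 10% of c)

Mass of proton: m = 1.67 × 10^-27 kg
No, relativistic corrections are not needed.

Using the non-relativistic de Broglie formula λ = h/(mv):

v = 2.2% × c = 6.595 × 10^6 m/s

λ = h/(mv)
λ = (6.626 × 10^-34 J·s) / (1.67 × 10^-27 kg × 6.595 × 10^6 m/s)
λ = 6.02 × 10^-14 m

Since v = 2.2% of c < 10% of c, relativistic corrections are NOT significant and this non-relativistic result is a good approximation.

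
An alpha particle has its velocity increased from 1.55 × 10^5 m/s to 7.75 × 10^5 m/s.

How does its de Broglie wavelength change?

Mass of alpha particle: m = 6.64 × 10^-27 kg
The wavelength decreases by a factor of 5.

Using λ = h/(mv):

Initial wavelength: λ₁ = h/(mv₁) = 6.44 × 10^-13 m
Final wavelength: λ₂ = h/(mv₂) = 1.29 × 10^-13 m

Since λ ∝ 1/v, when velocity increases by a factor of 5, the wavelength decreases by a factor of 5.

λ₂/λ₁ = v₁/v₂ = 1/5

The wavelength decreases by a factor of 5.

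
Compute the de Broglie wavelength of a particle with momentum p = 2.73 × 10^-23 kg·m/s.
2.43 × 10^-11 m

Using the de Broglie relation λ = h/p:

λ = h/p
λ = (6.626 × 10^-34 J·s) / (2.73 × 10^-23 kg·m/s)
λ = 2.43 × 10^-11 m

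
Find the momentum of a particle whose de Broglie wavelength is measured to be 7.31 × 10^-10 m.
9.06 × 10^-25 kg·m/s

From the de Broglie relation λ = h/p, we solve for p:

p = h/λ
p = (6.626 × 10^-34 J·s) / (7.31 × 10^-10 m)
p = 9.06 × 10^-25 kg·m/s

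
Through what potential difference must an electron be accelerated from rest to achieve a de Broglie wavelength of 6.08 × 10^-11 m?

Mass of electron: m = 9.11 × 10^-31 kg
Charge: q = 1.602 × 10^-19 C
407 V

From λ = h/√(2mqV), we solve for V:

λ² = h²/(2mqV)
V = h²/(2mqλ²)
V = (6.626 × 10^-34 J·s)² / (2 × 9.11 × 10^-31 kg × 1.602 × 10^-19 C × (6.08 × 10^-11 m)²)
V = 407 V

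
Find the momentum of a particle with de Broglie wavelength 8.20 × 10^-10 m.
8.08 × 10^-25 kg·m/s

From the de Broglie relation λ = h/p, we solve for p:

p = h/λ
p = (6.626 × 10^-34 J·s) / (8.20 × 10^-10 m)
p = 8.08 × 10^-25 kg·m/s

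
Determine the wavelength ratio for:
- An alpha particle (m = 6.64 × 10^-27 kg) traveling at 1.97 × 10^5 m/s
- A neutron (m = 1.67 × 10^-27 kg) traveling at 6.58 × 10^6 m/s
λ₁/λ₂ = 8.40

Using λ = h/(mv):

λ₁ = h/(m₁v₁) = 5.07 × 10^-13 m
λ₂ = h/(m₂v₂) = 6.03 × 10^-14 m

Ratio λ₁/λ₂ = (m₂v₂)/(m₁v₁)
         = (1.67 × 10^-27 kg × 6.58 × 10^6 m/s) / (6.64 × 10^-27 kg × 1.97 × 10^5 m/s)
         = 8.40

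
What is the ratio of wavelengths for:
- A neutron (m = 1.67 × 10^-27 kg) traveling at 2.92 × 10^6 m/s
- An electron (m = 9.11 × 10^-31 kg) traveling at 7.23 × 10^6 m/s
λ₁/λ₂ = 1.35 × 10^-3

Using λ = h/(mv):

λ₁ = h/(m₁v₁) = 1.36 × 10^-13 m
λ₂ = h/(m₂v₂) = 1.01 × 10^-10 m

Ratio λ₁/λ₂ = (m₂v₂)/(m₁v₁)
         = (9.11 × 10^-31 kg × 7.23 × 10^6 m/s) / (1.67 × 10^-27 kg × 2.92 × 10^6 m/s)
         = 1.35 × 10^-3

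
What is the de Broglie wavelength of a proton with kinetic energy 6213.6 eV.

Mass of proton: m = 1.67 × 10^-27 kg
3.63 × 10^-13 m

Using λ = h/√(2mKE):

First convert KE to Joules: KE = 6213.6 eV = 9.955 × 10^-16 J

λ = h/√(2mKE)
λ = (6.626 × 10^-34 J·s) / √(2 × 1.67 × 10^-27 kg × 9.955 × 10^-16 J)
λ = 3.63 × 10^-13 m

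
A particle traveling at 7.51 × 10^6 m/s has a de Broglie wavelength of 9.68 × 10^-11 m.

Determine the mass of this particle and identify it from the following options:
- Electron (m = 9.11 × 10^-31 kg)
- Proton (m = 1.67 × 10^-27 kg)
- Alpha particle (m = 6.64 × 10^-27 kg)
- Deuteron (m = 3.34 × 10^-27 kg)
The particle is an electron.

From λ = h/(mv), solve for mass:

m = h/(λv)
m = (6.626 × 10^-34 J·s) / (9.68 × 10^-11 m × 7.51 × 10^6 m/s)
m = 9.11 × 10^-31 kg

Comparing with the listed masses, this is closest to an electron.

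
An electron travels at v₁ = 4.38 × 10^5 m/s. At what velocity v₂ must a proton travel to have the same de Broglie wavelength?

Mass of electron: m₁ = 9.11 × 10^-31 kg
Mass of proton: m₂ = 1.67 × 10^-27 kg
v₂ = 2.39 × 10^2 m/s

For equal de Broglie wavelengths: λ₁ = λ₂

h/(m₁v₁) = h/(m₂v₂)
m₁v₁ = m₂v₂
v₂ = v₁ · (m₁/m₂)

v₂ = 4.38 × 10^5 m/s × (9.11 × 10^-31 kg / 1.67 × 10^-27 kg)
v₂ = 2.39 × 10^2 m/s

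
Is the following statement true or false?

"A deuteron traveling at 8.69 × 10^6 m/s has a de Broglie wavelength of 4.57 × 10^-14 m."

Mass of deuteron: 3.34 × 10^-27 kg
False

The claim is incorrect.

Using λ = h/(mv):
λ = (6.626 × 10^-34 J·s) / (3.34 × 10^-27 kg × 8.69 × 10^6 m/s)
λ = 2.28 × 10^-14 m

The actual wavelength differs from the claimed 4.57 × 10^-14 m.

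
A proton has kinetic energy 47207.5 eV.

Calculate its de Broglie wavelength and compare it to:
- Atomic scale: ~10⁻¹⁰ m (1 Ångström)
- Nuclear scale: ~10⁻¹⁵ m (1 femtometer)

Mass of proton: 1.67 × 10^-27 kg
λ = 1.32 × 10^-13 m, which is between nuclear and atomic scales.

Using λ = h/√(2mKE):

KE = 47207.5 eV = 7.563 × 10^-15 J

λ = h/√(2mKE)
λ = (6.626 × 10^-34 J·s) / √(2 × 1.67 × 10^-27 kg × 7.563 × 10^-15 J)
λ = 1.32 × 10^-13 m

Comparison:
- Atomic scale (10⁻¹⁰ m): λ is 0.0013× this size
- Nuclear scale (10⁻¹⁵ m): λ is 1.3e+02× this size

The wavelength is between nuclear and atomic scales.

This wavelength is appropriate for probing atomic structure but too large for nuclear physics experiments.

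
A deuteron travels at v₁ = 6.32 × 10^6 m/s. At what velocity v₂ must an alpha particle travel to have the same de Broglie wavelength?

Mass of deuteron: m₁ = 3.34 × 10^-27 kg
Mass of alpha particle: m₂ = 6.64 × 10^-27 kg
v₂ = 3.18 × 10^6 m/s

For equal de Broglie wavelengths: λ₁ = λ₂

h/(m₁v₁) = h/(m₂v₂)
m₁v₁ = m₂v₂
v₂ = v₁ · (m₁/m₂)

v₂ = 6.32 × 10^6 m/s × (3.34 × 10^-27 kg / 6.64 × 10^-27 kg)
v₂ = 3.18 × 10^6 m/s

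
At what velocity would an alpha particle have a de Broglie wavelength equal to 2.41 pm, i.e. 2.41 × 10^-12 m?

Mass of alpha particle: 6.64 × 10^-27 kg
4.14 × 10^4 m/s

From λ = h/(mv), solve for v:

v = h/(mλ)
v = (6.626 × 10^-34 J·s) / (6.64 × 10^-27 kg × 2.41 × 10^-12 m)
v = 4.14 × 10^4 m/s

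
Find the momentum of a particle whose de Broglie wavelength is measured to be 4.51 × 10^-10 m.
1.47 × 10^-24 kg·m/s

From the de Broglie relation λ = h/p, we solve for p:

p = h/λ
p = (6.626 × 10^-34 J·s) / (4.51 × 10^-10 m)
p = 1.47 × 10^-24 kg·m/s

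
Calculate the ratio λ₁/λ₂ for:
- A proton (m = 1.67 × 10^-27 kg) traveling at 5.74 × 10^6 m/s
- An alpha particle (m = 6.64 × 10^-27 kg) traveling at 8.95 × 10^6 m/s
λ₁/λ₂ = 6.20

Using λ = h/(mv):

λ₁ = h/(m₁v₁) = 6.91 × 10^-14 m
λ₂ = h/(m₂v₂) = 1.11 × 10^-14 m

Ratio λ₁/λ₂ = (m₂v₂)/(m₁v₁)
         = (6.64 × 10^-27 kg × 8.95 × 10^6 m/s) / (1.67 × 10^-27 kg × 5.74 × 10^6 m/s)
         = 6.20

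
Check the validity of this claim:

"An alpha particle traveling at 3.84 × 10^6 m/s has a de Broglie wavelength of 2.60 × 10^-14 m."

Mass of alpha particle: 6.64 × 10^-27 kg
True

The claim is correct.

Using λ = h/(mv):
λ = (6.626 × 10^-34 J·s) / (6.64 × 10^-27 kg × 3.84 × 10^6 m/s)
λ = 2.60 × 10^-14 m

This matches the claimed value.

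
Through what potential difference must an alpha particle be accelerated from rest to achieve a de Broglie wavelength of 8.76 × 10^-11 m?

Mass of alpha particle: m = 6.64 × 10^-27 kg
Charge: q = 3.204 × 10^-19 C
1.34 × 10^-2 V

From λ = h/√(2mqV), we solve for V:

λ² = h²/(2mqV)
V = h²/(2mqλ²)
V = (6.626 × 10^-34 J·s)² / (2 × 6.64 × 10^-27 kg × 3.204 × 10^-19 C × (8.76 × 10^-11 m)²)
V = 1.34 × 10^-2 V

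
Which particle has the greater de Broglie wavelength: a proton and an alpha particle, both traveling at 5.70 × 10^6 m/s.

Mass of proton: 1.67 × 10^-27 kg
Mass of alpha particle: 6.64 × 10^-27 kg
The proton has the longer wavelength.

Using λ = h/(mv), since both particles have the same velocity, the wavelength depends only on mass.

For proton: λ₁ = h/(m₁v) = 6.96 × 10^-14 m
For alpha particle: λ₂ = h/(m₂v) = 1.75 × 10^-14 m

Since λ ∝ 1/m at constant velocity, the lighter particle has the longer wavelength.

The proton has the longer de Broglie wavelength.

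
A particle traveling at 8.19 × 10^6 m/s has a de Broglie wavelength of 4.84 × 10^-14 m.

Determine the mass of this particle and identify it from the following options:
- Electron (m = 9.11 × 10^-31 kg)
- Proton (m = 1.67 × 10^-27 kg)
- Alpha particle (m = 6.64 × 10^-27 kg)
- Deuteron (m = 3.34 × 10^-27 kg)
The particle is a proton.

From λ = h/(mv), solve for mass:

m = h/(λv)
m = (6.626 × 10^-34 J·s) / (4.84 × 10^-14 m × 8.19 × 10^6 m/s)
m = 1.67 × 10^-27 kg

Comparing with the listed masses, this is closest to a proton.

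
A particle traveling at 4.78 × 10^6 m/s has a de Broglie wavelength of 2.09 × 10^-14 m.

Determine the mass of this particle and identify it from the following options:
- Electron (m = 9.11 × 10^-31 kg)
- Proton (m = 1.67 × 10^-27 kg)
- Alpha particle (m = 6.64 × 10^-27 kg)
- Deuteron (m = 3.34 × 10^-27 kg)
The particle is an alpha particle.

From λ = h/(mv), solve for mass:

m = h/(λv)
m = (6.626 × 10^-34 J·s) / (2.09 × 10^-14 m × 4.78 × 10^6 m/s)
m = 6.63 × 10^-27 kg

Comparing with the listed masses, this is closest to an alpha particle.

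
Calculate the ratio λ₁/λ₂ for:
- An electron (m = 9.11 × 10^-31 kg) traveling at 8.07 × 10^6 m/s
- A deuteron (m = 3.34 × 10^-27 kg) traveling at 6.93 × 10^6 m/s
λ₁/λ₂ = 3.15 × 10^3

Using λ = h/(mv):

λ₁ = h/(m₁v₁) = 9.01 × 10^-11 m
λ₂ = h/(m₂v₂) = 2.86 × 10^-14 m

Ratio λ₁/λ₂ = (m₂v₂)/(m₁v₁)
         = (3.34 × 10^-27 kg × 6.93 × 10^6 m/s) / (9.11 × 10^-31 kg × 8.07 × 10^6 m/s)
         = 3.15 × 10^3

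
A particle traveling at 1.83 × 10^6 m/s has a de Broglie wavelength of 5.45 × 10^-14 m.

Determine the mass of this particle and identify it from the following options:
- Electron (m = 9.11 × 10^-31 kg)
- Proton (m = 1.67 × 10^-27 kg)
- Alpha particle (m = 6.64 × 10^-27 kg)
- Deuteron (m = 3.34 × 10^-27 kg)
The particle is an alpha particle.

From λ = h/(mv), solve for mass:

m = h/(λv)
m = (6.626 × 10^-34 J·s) / (5.45 × 10^-14 m × 1.83 × 10^6 m/s)
m = 6.64 × 10^-27 kg

Comparing with the listed masses, this is closest to an alpha particle.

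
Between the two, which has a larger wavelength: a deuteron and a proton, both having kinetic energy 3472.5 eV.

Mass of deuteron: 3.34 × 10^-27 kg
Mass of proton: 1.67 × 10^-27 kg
The proton has the longer wavelength.

Using λ = h/√(2mKE):

For deuteron: λ₁ = h/√(2m₁KE) = 3.44 × 10^-13 m
For proton: λ₂ = h/√(2m₂KE) = 4.86 × 10^-13 m

Since λ ∝ 1/√m at constant kinetic energy, the lighter particle has the longer wavelength.

The proton has the longer de Broglie wavelength.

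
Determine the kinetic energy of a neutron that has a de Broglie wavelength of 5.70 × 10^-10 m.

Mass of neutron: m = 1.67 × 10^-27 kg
4.05 × 10^-22 J (or 2.53 × 10^-3 eV)

From λ = h/√(2mKE), we solve for KE:

λ² = h²/(2mKE)
KE = h²/(2mλ²)
KE = (6.626 × 10^-34 J·s)² / (2 × 1.67 × 10^-27 kg × (5.70 × 10^-10 m)²)
KE = 4.05 × 10^-22 J
KE = 2.53 × 10^-3 eV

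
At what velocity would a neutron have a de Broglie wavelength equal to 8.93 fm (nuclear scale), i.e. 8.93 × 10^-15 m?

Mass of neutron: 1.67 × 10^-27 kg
4.44 × 10^7 m/s

From λ = h/(mv), solve for v:

v = h/(mλ)
v = (6.626 × 10^-34 J·s) / (1.67 × 10^-27 kg × 8.93 × 10^-15 m)
v = 4.44 × 10^7 m/s

Note: This velocity is 14.8% of the speed of light, so relativistic corrections would be needed for a more accurate calculation.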